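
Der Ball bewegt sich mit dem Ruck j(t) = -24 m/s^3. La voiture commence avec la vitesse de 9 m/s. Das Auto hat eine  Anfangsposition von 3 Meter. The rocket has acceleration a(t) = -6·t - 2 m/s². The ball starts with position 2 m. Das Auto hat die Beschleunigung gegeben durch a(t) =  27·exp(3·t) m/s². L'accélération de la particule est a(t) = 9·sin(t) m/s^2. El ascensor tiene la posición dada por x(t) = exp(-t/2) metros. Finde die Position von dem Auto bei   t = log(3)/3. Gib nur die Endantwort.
x(log(3)/3) = 9.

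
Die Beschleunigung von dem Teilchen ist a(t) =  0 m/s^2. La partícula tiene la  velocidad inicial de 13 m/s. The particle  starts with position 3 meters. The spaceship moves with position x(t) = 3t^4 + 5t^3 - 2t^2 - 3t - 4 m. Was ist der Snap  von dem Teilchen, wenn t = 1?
Ausgehend von der Beschleunigung a(t) = 0, nehmen wir 2 Ableitungen. Die Ableitung von der Beschleunigung ergibt den Ruck: j(t) = 0. Durch Ableiten von dem Ruck erhalten wir den Snap: s(t) = 0. Wir haben den Snap s(t) = 0. Durch Einsetzen von t = 1: s(1) = 0.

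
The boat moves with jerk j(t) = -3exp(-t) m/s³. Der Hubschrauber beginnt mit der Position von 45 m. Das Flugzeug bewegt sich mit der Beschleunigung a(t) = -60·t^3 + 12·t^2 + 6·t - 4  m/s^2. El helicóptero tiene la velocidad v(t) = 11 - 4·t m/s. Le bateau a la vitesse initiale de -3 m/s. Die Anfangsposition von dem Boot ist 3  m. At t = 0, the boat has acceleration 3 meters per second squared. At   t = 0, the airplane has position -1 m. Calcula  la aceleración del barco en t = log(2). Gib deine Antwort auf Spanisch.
Para resolver esto, necesitamos tomar 1 integral de nuestra ecuación de la sacudida j(t) = -3·exp(-t). La antiderivada de la sacudida, con a(0) = 3, da la aceleración: a(t) = 3·exp(-t). Usando a(t) = 3·exp(-t) y sustituyendo t = log(2), encontramos a = 3/2.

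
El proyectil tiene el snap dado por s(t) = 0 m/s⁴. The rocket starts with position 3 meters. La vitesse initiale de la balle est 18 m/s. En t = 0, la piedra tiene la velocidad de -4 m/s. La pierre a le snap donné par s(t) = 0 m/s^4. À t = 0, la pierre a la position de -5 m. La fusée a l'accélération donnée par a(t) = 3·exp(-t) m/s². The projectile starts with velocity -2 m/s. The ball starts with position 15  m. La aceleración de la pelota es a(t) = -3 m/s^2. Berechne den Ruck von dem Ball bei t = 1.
Ausgehend von der Beschleunigung a(t) = -3, nehmen wir 1 Ableitung. Durch Ableiten von der Beschleunigung erhalten wir den Ruck: j(t) = 0. Wir haben den Ruck j(t) = 0. Durch Einsetzen von t = 1: j(1) = 0.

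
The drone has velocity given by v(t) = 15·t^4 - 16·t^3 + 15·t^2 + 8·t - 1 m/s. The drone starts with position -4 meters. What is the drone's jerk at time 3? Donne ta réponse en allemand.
Ausgehend von der Geschwindigkeit v(t) = 15·t^4 - 16·t^3 + 15·t^2 + 8·t - 1, nehmen wir 2 Ableitungen. Die Ableitung von der Geschwindigkeit ergibt die Beschleunigung: a(t) = 60·t^3 - 48·t^2 + 30·t + 8. Die Ableitung von der Beschleunigung ergibt den Ruck: j(t) = 180·t^2 - 96·t + 30. Mit j(t) = 180·t^2 - 96·t + 30 und Einsetzen von t = 3, finden wir j = 1362.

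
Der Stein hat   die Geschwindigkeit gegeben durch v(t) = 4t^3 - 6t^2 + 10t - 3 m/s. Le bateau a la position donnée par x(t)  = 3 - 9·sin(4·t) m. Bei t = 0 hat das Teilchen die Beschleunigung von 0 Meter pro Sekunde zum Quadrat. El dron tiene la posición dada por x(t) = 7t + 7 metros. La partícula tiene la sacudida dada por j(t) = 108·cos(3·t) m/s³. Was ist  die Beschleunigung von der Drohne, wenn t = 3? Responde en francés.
Nous devons dériver notre équation de la position x(t) = 7·t + 7 2 fois. En prenant d/dt de x(t), nous trouvons v(t) = 7. En prenant d/dt de v(t), nous trouvons a(t) = 0. Nous avons l'accélération a(t) = 0. En substituant t = 3: a(3) = 0.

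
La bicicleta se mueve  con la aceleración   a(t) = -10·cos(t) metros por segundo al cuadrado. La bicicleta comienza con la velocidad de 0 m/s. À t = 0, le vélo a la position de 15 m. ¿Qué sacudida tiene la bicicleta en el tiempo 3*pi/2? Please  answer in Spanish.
Para resolver esto, necesitamos tomar 1 derivada de nuestra ecuación de la aceleración a(t) = -10·cos(t). Tomando d/dt de a(t), encontramos j(t) = 10·sin(t). De la ecuación de la sacudida j(t) = 10·sin(t), sustituimos t = 3*pi/2 para obtener j = -10.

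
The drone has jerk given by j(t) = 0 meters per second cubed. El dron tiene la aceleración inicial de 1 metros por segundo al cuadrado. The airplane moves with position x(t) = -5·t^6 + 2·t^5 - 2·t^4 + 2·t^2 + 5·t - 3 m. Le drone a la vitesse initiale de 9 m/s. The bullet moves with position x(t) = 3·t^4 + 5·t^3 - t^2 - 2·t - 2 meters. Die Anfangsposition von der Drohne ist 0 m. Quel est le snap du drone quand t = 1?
En partant du jerk j(t) = 0, nous prenons 1 dérivée. En dérivant le jerk, nous obtenons le snap: s(t) = 0. En utilisant s(t) = 0 et en substituant t = 1, nous trouvons s = 0.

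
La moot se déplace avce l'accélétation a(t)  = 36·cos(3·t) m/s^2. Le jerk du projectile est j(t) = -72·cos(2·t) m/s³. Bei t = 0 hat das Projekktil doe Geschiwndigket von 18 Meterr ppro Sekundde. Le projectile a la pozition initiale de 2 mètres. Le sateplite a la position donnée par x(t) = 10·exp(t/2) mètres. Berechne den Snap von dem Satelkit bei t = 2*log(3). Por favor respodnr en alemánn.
Wir müssen unsere Gleichung für die Position x(t) = 10·exp(t/2) 4-mal ableiten. Die Ableitung von der Position ergibt die Geschwindigkeit: v(t) = 5·exp(t/2). Mit d/dt von v(t) finden wir a(t) = 5·exp(t/2)/2. Durch Ableiten von der Beschleunigung erhalten wir den Ruck: j(t) = 5·exp(t/2)/4. Mit d/dt von j(t) finden wir s(t) = 5·exp(t/2)/8. Aus der Gleichung für den Snap s(t) = 5·exp(t/2)/8, setzen wir t = 2*log(3) ein und erhalten s = 15/8.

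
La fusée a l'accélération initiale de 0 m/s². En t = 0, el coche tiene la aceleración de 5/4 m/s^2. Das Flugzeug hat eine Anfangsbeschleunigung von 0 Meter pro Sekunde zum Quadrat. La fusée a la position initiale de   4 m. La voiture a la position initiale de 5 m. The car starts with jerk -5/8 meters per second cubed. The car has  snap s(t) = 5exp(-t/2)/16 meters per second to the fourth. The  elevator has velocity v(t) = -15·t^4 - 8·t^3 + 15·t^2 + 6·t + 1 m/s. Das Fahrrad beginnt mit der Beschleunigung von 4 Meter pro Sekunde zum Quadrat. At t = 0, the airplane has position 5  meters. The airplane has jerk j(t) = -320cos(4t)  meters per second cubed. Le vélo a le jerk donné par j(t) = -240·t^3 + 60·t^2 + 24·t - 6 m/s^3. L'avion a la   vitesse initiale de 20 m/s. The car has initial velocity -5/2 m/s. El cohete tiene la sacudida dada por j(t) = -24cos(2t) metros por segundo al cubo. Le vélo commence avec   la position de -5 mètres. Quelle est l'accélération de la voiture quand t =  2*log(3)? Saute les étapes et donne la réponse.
a(2*log(3)) = 5/12.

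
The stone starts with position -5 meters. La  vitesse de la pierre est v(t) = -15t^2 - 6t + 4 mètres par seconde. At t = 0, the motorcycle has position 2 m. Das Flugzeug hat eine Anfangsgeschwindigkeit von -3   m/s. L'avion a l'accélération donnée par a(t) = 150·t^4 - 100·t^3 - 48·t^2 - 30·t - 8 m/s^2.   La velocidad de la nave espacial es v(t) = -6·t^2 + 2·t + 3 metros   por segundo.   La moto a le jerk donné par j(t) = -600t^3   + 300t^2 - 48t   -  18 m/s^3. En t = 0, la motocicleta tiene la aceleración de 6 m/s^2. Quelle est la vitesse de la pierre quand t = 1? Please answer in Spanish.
Tenemos la velocidad v(t) = -15·t^2 - 6·t + 4. Sustituyendo t = 1: v(1) = -17.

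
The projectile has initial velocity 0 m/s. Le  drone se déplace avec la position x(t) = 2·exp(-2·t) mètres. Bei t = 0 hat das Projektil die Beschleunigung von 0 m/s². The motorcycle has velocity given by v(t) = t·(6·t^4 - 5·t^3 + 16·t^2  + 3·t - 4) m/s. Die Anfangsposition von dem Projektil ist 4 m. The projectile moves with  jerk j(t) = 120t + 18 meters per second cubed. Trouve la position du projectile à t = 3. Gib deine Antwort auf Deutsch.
Wir müssen die Stammfunktion unserer Gleichung für den Ruck j(t) = 120·t + 18 3-mal finden. Durch Integration von dem Ruck und Verwendung der Anfangsbedingung a(0) = 0, erhalten wir a(t) = 6·t·(10·t + 3). Die Stammfunktion von der Beschleunigung, mit v(0) = 0, ergibt die Geschwindigkeit: v(t) = t^2·(20·t + 9). Die Stammfunktion von der Geschwindigkeit ist die Position. Mit x(0) = 4 erhalten wir x(t) = 5·t^4 + 3·t^3 + 4. Wir haben die Position x(t) = 5·t^4 + 3·t^3 + 4. Durch Einsetzen von t = 3: x(3) = 490.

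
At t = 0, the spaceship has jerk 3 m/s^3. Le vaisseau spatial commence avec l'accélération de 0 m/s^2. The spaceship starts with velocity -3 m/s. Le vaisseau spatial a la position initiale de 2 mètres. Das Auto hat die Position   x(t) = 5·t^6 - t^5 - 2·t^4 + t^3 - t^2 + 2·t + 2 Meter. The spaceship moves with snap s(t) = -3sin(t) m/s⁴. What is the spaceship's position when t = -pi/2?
To solve this, we need to take 4 integrals of our snap equation s(t) = -3·sin(t). Taking ∫s(t)dt and applying j(0) = 3, we find j(t) = 3·cos(t). Integrating jerk and using the initial condition a(0) = 0, we get a(t) = 3·sin(t). The antiderivative of acceleration, with v(0) = -3, gives velocity: v(t) = -3·cos(t). Finding the antiderivative of v(t) and using x(0) = 2: x(t) = 2 - 3·sin(t). Using x(t) = 2 - 3·sin(t) and substituting t = -pi/2, we find x = 5.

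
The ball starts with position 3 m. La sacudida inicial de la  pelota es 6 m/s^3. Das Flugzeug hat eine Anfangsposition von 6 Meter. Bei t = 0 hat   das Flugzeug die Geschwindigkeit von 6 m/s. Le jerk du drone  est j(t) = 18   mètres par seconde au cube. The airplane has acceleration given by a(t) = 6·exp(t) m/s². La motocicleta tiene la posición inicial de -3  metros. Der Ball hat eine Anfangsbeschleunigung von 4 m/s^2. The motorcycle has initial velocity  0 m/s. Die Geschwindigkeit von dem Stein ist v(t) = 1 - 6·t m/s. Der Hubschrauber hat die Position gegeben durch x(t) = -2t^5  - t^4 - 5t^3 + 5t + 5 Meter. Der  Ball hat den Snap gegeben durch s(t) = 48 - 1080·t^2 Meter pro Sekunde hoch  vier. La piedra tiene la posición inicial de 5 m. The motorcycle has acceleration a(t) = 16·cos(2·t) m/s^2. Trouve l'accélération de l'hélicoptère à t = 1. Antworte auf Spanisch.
Partiendo de la posición x(t) = -2·t^5 - t^4 - 5·t^3 + 5·t + 5, tomamos 2 derivadas. Tomando d/dt de x(t), encontramos v(t) = -10·t^4 - 4·t^3 - 15·t^2 + 5. Tomando d/dt de v(t), encontramos a(t) = -40·t^3 - 12·t^2 - 30·t. Usando a(t) = -40·t^3 - 12·t^2 - 30·t y sustituyendo t = 1, encontramos a = -82.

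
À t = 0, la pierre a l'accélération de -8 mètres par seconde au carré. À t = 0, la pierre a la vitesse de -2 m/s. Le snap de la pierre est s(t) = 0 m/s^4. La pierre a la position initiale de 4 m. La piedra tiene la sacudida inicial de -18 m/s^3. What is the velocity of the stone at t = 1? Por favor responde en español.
Necesitamos integrar nuestra ecuación del snap s(t) = 0 3 veces. La integral del snap, con j(0) = -18, da la sacudida: j(t) = -18. Integrando la sacudida y usando la condición inicial a(0) = -8, obtenemos a(t) = -18·t - 8. La antiderivada de la aceleración, con v(0) = -2, da la velocidad: v(t) = -9·t^2 - 8·t - 2. De la ecuación de la velocidad v(t) = -9·t^2 - 8·t - 2, sustituimos t = 1 para obtener v = -19.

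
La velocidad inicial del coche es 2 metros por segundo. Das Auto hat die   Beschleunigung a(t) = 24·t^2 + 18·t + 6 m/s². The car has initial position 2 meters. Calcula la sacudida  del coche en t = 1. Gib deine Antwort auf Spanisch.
Partiendo de la aceleración a(t) = 24·t^2 + 18·t + 6, tomamos 1 derivada. Derivando la aceleración, obtenemos la sacudida: j(t) = 48·t + 18. Usando j(t) = 48·t + 18 y sustituyendo t = 1, encontramos j = 66.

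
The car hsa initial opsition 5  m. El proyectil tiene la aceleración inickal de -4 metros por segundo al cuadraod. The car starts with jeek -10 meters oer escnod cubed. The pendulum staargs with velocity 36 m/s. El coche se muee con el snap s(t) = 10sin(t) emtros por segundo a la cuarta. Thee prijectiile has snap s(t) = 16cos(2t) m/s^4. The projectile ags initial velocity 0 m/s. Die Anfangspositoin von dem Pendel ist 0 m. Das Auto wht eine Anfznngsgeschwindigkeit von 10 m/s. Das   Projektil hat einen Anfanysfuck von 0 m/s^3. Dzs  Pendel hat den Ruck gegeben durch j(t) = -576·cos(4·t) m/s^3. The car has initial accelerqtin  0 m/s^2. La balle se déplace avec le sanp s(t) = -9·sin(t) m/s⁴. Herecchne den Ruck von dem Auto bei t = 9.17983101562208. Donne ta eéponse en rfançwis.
Nous devons trouver l'intégrale de notre équation du snap s(t) = 10·sin(t) 1 fois. La primitive du snap, avec j(0) = -10, donne le jerk: j(t) = -10·cos(t). En utilisant j(t) = -10·cos(t) et en substituant t = 9.17983101562208, nous trouvons j = 9.70150192397333.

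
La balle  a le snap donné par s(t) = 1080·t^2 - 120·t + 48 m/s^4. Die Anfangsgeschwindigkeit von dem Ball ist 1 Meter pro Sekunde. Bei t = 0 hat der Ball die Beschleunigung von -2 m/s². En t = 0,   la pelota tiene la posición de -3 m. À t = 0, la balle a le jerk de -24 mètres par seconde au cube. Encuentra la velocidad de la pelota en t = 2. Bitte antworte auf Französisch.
En partant du snap s(t) = 1080·t^2 - 120·t + 48, nous prenons 3 intégrales. La primitive du snap est le jerk. En utilisant j(0) = -24, nous obtenons j(t) = 360·t^3 - 60·t^2 + 48·t - 24. L'intégrale du jerk, avec a(0) = -2, donne l'accélération: a(t) = 90·t^4 - 20·t^3 + 24·t^2 - 24·t - 2. En prenant ∫a(t)dt et en appliquant v(0) = 1, nous trouvons v(t) = 18·t^5 - 5·t^4 + 8·t^3 - 12·t^2 - 2·t + 1. Nous avons la vitesse v(t) = 18·t^5 - 5·t^4 + 8·t^3 - 12·t^2 - 2·t + 1. En substituant t = 2: v(2) = 509.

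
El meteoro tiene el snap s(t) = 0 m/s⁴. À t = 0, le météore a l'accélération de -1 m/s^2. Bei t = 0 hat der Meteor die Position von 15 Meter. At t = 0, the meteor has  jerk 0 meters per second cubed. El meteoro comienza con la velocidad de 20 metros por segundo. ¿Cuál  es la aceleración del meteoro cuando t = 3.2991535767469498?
Necesitamos integrar nuestra ecuación del snap s(t) = 0 2 veces. La antiderivada del snap es la sacudida. Usando j(0) = 0, obtenemos j(t) = 0. La integral de la sacudida, con a(0) = -1, da la aceleración: a(t) = -1. De la ecuación de la aceleración a(t) = -1, sustituimos t = 3.2991535767469498 para obtener a = -1.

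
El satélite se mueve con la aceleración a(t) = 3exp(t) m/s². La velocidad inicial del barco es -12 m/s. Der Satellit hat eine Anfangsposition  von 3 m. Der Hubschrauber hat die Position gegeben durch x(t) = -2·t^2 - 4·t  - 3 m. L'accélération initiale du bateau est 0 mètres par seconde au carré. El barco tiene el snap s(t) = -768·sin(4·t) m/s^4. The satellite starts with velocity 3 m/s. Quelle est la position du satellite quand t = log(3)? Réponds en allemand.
Ausgehend von der Beschleunigung a(t) = 3·exp(t), nehmen wir 2 Stammfunktionen. Das Integral von der Beschleunigung ist die Geschwindigkeit. Mit v(0) = 3 erhalten wir v(t) = 3·exp(t). Mit ∫v(t)dt und Anwendung von x(0) = 3, finden wir x(t) = 3·exp(t). Mit x(t) = 3·exp(t) und Einsetzen von t = log(3), finden wir x = 9.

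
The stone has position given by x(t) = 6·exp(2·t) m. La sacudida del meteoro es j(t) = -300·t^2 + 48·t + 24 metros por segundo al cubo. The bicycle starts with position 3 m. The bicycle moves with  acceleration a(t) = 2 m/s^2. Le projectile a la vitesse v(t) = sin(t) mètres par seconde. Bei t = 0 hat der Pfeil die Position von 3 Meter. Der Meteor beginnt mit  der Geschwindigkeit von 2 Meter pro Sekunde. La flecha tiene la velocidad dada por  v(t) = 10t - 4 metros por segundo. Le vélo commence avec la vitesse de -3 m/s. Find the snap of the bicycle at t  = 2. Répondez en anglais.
Starting from acceleration a(t) = 2, we take 2 derivatives. The derivative of acceleration gives jerk: j(t) = 0. Differentiating jerk, we get snap: s(t) = 0. Using s(t) = 0 and substituting t = 2, we find s = 0.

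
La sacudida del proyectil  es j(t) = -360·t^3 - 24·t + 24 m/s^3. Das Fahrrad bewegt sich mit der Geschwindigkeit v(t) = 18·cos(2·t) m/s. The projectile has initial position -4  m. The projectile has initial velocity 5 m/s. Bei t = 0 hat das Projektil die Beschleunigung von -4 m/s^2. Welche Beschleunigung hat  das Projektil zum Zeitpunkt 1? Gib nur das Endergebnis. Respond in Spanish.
En t = 1, a = -82.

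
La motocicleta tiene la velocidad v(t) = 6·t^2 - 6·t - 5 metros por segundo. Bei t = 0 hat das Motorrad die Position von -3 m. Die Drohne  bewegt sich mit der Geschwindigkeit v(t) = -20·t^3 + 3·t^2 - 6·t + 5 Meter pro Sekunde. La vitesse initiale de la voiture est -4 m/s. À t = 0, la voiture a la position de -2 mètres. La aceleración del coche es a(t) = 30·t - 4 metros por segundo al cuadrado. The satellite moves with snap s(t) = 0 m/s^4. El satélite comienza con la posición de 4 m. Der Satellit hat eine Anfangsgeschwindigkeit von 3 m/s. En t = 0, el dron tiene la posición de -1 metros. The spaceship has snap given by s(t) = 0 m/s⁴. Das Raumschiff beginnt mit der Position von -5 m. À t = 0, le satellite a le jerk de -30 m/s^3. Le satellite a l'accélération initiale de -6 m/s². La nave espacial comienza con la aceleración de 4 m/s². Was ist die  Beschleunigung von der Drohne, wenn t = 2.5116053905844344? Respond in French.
Nous devons dériver notre équation de la vitesse v(t) = -20·t^3 + 3·t^2 - 6·t + 5 1 fois. En prenant d/dt de v(t), nous trouvons a(t) = -60·t^2 + 6·t - 6. En utilisant a(t) = -60·t^2 + 6·t - 6 et en substituant t = 2.5116053905844344, nous trouvons a = -369.420065937261.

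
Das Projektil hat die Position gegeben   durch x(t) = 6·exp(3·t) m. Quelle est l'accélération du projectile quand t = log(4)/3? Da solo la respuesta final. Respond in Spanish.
La aceleración en t = log(4)/3 es a = 216.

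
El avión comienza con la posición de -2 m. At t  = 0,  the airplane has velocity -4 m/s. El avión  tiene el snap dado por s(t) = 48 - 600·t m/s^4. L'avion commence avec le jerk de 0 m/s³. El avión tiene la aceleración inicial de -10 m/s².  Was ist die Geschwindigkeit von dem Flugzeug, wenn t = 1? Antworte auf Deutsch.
Wir müssen unsere Gleichung für den Snap s(t) = 48 - 600·t 3-mal integrieren. Die Stammfunktion von dem Snap ist der Ruck. Mit j(0) = 0 erhalten wir j(t) = 12·t·(4 - 25·t). Das Integral von dem Ruck ist die Beschleunigung. Mit a(0) = -10 erhalten wir a(t) = -100·t^3 + 24·t^2 - 10. Das Integral von der Beschleunigung ist die Geschwindigkeit. Mit v(0) = -4 erhalten wir v(t) = -25·t^4 + 8·t^3 - 10·t - 4. Aus der Gleichung für die Geschwindigkeit v(t) = -25·t^4 + 8·t^3 - 10·t - 4, setzen wir t = 1 ein und erhalten v = -31.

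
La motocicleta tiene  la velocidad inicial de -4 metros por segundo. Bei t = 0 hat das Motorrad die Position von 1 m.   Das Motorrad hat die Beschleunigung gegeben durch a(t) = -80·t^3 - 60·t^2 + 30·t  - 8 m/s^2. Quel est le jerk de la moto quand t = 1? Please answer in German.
Ausgehend von der Beschleunigung a(t) = -80·t^3 - 60·t^2 + 30·t - 8, nehmen wir 1 Ableitung. Die Ableitung von der Beschleunigung ergibt den Ruck: j(t) = -240·t^2 - 120·t + 30. Aus der Gleichung für den Ruck j(t) = -240·t^2 - 120·t + 30, setzen wir t = 1 ein und erhalten j = -330.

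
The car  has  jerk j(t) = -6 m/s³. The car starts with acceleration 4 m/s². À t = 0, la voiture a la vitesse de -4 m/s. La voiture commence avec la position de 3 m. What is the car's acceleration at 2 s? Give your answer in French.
En partant du jerk j(t) = -6, nous prenons 1 primitive. En prenant ∫j(t)dt et en appliquant a(0) = 4, nous trouvons a(t) = 4 - 6·t. En utilisant a(t) = 4 - 6·t et en substituant t = 2, nous trouvons a = -8.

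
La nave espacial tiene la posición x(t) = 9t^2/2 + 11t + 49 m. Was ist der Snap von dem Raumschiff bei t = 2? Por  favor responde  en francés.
Pour résoudre ceci, nous devons prendre 4 dérivées de notre équation de la position x(t) = 9·t^2/2 + 11·t + 49. En dérivant la position, nous obtenons la vitesse: v(t) = 9·t + 11. La dérivée de la vitesse donne l'accélération: a(t) = 9. En dérivant l'accélération, nous obtenons le jerk: j(t) = 0. En dérivant le jerk, nous obtenons le snap: s(t) = 0. En utilisant s(t) = 0 et en substituant t = 2, nous trouvons s = 0.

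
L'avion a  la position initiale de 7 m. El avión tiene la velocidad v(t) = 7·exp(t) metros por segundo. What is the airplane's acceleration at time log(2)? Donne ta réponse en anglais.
To solve this, we need to take 1 derivative of our velocity equation v(t) = 7·exp(t). Differentiating velocity, we get acceleration: a(t) = 7·exp(t). From the given acceleration equation a(t) = 7·exp(t), we substitute t = log(2) to get a = 14.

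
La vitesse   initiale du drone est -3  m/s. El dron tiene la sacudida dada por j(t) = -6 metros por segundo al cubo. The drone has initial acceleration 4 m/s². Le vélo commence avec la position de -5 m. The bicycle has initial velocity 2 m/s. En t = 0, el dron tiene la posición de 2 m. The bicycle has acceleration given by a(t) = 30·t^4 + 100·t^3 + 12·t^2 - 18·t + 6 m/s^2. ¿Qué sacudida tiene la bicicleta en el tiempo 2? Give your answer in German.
Wir müssen unsere Gleichung für die Beschleunigung a(t) = 30·t^4 + 100·t^3 + 12·t^2 - 18·t + 6 1-mal ableiten. Durch Ableiten von der Beschleunigung erhalten wir den Ruck: j(t) = 120·t^3 + 300·t^2 + 24·t - 18. Wir haben den Ruck j(t) = 120·t^3 + 300·t^2 + 24·t - 18. Durch Einsetzen von t = 2: j(2) = 2190.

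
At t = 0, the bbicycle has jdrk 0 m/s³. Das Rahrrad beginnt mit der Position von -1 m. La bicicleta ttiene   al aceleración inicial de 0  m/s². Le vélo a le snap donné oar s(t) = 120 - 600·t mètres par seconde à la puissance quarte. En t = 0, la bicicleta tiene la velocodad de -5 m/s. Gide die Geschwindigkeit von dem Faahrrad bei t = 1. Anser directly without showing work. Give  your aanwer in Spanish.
v(1) = -10.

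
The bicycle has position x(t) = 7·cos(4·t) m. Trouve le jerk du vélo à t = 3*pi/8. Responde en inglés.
Starting from position x(t) = 7·cos(4·t), we take 3 derivatives. The derivative of position gives velocity: v(t) = -28·sin(4·t). Differentiating velocity, we get acceleration: a(t) = -112·cos(4·t). Taking d/dt of a(t), we find j(t) = 448·sin(4·t). Using j(t) = 448·sin(4·t) and substituting t = 3*pi/8, we find j = -448.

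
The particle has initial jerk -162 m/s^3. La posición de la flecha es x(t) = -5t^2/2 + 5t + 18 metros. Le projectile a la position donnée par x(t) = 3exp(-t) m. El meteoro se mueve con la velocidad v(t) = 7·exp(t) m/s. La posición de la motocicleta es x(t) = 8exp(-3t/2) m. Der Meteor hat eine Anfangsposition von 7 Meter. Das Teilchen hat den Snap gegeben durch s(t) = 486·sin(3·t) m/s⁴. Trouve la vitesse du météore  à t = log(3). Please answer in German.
Mit v(t) = 7·exp(t) und Einsetzen von t = log(3), finden wir v = 21.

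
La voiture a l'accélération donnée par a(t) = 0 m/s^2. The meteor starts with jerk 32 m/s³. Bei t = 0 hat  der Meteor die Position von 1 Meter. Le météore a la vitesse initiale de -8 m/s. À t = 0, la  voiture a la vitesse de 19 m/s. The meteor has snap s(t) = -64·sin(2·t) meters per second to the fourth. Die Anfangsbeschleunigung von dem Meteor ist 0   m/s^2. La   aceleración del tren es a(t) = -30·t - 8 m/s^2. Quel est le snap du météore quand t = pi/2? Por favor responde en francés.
De l'équation du snap s(t) = -64·sin(2·t), nous substituons t = pi/2 pour obtenir s = 0.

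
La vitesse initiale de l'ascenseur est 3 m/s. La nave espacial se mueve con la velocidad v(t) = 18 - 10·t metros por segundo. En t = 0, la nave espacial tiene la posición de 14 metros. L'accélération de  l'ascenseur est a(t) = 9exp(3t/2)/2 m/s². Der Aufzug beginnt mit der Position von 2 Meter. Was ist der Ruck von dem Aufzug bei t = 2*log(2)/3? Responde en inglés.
To solve this, we need to take 1 derivative of our acceleration equation a(t) = 9·exp(3·t/2)/2. Taking d/dt of a(t), we find j(t) = 27·exp(3·t/2)/4. From the given jerk equation j(t) = 27·exp(3·t/2)/4, we substitute t = 2*log(2)/3 to get j = 27/2.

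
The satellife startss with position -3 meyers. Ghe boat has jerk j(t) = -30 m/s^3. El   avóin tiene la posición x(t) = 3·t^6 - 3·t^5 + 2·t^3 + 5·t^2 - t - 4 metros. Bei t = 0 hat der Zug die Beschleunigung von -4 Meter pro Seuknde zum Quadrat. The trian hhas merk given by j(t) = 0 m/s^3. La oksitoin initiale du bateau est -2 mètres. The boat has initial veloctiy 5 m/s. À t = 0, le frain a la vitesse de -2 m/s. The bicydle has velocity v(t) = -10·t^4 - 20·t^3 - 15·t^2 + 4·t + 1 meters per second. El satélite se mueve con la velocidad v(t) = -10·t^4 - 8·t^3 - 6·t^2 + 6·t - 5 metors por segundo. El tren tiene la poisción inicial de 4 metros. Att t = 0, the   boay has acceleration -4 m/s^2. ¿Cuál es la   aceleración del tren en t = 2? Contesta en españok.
Partiendo de la sacudida j(t) = 0, tomamos 1 integral. Integrando la sacudida y usando la condición inicial a(0) = -4, obtenemos a(t) = -4. Tenemos la aceleración a(t) = -4. Sustituyendo t = 2: a(2) = -4.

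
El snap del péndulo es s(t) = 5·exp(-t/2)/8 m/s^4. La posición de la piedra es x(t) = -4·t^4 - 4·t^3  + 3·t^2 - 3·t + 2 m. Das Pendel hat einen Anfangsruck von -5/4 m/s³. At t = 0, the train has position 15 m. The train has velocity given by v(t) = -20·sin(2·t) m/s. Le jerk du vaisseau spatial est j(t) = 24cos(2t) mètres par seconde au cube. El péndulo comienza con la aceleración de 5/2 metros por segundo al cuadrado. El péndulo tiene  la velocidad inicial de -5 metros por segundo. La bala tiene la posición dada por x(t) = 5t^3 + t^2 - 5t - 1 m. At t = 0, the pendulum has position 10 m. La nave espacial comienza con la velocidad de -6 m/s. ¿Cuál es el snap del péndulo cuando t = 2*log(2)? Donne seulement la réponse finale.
El snap en t = 2*log(2) es s = 5/16.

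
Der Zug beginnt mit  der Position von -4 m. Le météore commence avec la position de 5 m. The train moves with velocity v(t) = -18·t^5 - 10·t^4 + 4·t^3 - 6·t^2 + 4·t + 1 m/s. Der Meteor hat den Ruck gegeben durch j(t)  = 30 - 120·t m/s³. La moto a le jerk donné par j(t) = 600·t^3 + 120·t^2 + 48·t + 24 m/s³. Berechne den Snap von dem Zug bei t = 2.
Um dies zu lösen, müssen wir 3 Ableitungen unserer Gleichung für die Geschwindigkeit v(t) = -18·t^5 - 10·t^4 + 4·t^3 - 6·t^2 + 4·t + 1 nehmen. Die Ableitung von der Geschwindigkeit ergibt die Beschleunigung: a(t) = -90·t^4 - 40·t^3 + 12·t^2 - 12·t + 4. Mit d/dt von a(t) finden wir j(t) = -360·t^3 - 120·t^2 + 24·t - 12. Die Ableitung von dem Ruck ergibt den Snap: s(t) = -1080·t^2 - 240·t + 24. Mit s(t) = -1080·t^2 - 240·t + 24 und Einsetzen von t = 2, finden wir s = -4776.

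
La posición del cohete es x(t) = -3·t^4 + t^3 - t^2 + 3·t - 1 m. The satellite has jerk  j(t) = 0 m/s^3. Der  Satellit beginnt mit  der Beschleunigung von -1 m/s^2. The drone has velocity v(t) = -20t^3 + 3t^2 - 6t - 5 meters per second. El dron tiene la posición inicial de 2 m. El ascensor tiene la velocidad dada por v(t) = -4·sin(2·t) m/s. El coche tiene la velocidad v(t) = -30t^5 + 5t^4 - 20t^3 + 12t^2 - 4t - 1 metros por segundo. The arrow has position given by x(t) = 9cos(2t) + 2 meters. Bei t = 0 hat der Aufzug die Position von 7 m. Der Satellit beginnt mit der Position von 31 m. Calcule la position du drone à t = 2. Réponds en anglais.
We need to integrate our velocity equation v(t) = -20·t^3 + 3·t^2 - 6·t - 5 1 time. Integrating velocity and using the initial condition x(0) = 2, we get x(t) = -5·t^4 + t^3 - 3·t^2 - 5·t + 2. Using x(t) = -5·t^4 + t^3 - 3·t^2 - 5·t + 2 and substituting t = 2, we find x = -92.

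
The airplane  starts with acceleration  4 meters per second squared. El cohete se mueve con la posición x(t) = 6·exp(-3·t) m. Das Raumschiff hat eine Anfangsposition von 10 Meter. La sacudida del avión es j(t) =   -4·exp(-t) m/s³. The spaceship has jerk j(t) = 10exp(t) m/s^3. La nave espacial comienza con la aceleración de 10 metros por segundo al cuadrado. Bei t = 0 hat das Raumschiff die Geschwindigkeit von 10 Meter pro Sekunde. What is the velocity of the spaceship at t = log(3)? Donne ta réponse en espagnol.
Necesitamos integrar nuestra ecuación de la sacudida j(t) = 10·exp(t) 2 veces. Tomando ∫j(t)dt y aplicando a(0) = 10, encontramos a(t) = 10·exp(t). La integral de la aceleración, con v(0) = 10, da la velocidad: v(t) = 10·exp(t). De la ecuación de la velocidad v(t) = 10·exp(t), sustituimos t = log(3) para obtener v = 30.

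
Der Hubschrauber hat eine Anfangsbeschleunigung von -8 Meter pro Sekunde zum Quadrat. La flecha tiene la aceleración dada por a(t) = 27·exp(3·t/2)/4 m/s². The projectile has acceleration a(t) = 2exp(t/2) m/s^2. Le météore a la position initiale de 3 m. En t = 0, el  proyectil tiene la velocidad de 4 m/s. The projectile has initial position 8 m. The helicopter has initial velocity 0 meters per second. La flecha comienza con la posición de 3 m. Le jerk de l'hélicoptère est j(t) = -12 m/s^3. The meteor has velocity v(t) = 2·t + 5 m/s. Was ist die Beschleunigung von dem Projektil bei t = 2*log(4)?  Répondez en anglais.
From the given acceleration equation a(t) = 2·exp(t/2), we substitute t = 2*log(4) to get a = 8.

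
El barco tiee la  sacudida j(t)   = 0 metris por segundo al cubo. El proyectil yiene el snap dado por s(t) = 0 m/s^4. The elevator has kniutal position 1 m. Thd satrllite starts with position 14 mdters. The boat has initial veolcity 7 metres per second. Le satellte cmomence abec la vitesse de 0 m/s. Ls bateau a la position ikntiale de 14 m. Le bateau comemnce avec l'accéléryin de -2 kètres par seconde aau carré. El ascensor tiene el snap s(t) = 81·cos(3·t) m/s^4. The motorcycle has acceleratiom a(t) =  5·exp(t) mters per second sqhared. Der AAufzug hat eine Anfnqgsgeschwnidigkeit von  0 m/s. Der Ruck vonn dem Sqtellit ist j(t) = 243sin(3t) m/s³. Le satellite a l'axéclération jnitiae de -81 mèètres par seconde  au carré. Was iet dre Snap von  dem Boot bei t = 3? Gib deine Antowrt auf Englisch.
We must differentiate our jerk equation j(t) = 0 1 time. Differentiating jerk, we get snap: s(t) = 0. We have snap s(t) = 0. Substituting t = 3: s(3) = 0.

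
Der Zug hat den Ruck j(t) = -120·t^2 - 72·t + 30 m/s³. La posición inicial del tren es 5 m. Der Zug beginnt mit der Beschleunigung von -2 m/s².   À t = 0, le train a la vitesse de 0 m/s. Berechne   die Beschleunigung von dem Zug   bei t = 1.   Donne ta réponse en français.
Pour résoudre ceci, nous devons prendre 1 primitive de notre équation du jerk j(t) = -120·t^2 - 72·t + 30. En intégrant le jerk et en utilisant la condition initiale a(0) = -2, nous obtenons a(t) = -40·t^3 - 36·t^2 + 30·t - 2. Nous avons l'accélération a(t) = -40·t^3 - 36·t^2 + 30·t - 2. En substituant t = 1: a(1) = -48.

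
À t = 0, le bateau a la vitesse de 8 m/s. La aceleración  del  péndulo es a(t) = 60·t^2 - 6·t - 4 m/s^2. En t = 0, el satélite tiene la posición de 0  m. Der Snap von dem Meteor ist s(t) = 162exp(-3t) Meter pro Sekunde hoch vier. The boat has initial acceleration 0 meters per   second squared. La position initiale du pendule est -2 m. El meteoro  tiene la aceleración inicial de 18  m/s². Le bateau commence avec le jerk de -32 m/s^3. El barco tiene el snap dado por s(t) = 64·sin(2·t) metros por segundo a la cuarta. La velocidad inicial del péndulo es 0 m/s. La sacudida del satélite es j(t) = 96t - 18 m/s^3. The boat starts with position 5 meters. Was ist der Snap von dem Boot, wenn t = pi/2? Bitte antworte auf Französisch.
En utilisant s(t) = 64·sin(2·t) et en substituant t = pi/2, nous trouvons s = 0.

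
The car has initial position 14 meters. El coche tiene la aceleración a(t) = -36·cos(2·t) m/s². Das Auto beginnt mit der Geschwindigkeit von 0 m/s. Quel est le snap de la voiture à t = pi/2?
Nous devons dériver notre équation de l'accélération a(t) = -36·cos(2·t) 2 fois. La dérivée de l'accélération donne le jerk: j(t) = 72·sin(2·t). La dérivée du jerk donne le snap: s(t) = 144·cos(2·t). De l'équation du snap s(t) = 144·cos(2·t), nous substituons t = pi/2 pour obtenir s = -144.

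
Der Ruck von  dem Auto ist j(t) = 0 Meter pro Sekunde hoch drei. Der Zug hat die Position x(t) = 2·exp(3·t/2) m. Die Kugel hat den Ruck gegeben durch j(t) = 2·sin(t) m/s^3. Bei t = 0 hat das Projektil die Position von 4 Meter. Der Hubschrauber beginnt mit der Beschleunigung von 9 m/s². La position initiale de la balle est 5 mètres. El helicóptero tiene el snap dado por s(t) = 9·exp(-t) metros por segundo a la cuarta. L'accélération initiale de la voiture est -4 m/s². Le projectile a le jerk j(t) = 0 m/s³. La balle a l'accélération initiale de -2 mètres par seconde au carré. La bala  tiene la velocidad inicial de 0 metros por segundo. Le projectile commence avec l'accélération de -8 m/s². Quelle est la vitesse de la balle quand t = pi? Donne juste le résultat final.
À t = pi, v = 0.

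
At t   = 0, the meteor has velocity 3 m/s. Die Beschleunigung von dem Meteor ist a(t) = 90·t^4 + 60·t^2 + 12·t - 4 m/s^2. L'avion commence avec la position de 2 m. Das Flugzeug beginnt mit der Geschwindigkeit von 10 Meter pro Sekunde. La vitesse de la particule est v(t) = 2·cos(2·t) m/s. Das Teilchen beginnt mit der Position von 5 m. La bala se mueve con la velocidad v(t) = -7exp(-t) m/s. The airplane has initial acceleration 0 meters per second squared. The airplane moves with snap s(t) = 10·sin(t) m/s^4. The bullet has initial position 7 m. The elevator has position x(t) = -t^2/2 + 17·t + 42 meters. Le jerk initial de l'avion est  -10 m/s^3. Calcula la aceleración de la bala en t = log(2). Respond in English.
Starting from velocity v(t) = -7·exp(-t), we take 1 derivative. Differentiating velocity, we get acceleration: a(t) = 7·exp(-t). From the given acceleration equation a(t) = 7·exp(-t), we substitute t = log(2) to get a = 7/2.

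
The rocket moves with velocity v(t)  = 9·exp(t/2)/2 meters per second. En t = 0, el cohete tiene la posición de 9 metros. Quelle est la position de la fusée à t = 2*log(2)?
Nous devons intégrer notre équation de la vitesse v(t) = 9·exp(t/2)/2 1 fois. L'intégrale de la vitesse, avec x(0) = 9, donne la position: x(t) = 9·exp(t/2). Nous avons la position x(t) = 9·exp(t/2). En substituant t = 2*log(2): x(2*log(2)) = 18.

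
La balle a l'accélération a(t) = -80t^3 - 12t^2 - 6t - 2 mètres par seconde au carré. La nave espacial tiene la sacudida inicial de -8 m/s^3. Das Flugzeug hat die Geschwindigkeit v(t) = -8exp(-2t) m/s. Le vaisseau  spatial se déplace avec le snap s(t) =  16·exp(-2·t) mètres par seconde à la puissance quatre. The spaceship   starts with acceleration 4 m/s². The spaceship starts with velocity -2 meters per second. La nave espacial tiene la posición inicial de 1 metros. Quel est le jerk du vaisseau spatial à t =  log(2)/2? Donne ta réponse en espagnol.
Debemos encontrar la integral de nuestra ecuación del snap s(t) = 16·exp(-2·t) 1 vez. Tomando ∫s(t)dt y aplicando j(0) = -8, encontramos j(t) = -8·exp(-2·t). Tenemos la sacudida j(t) = -8·exp(-2·t). Sustituyendo t = log(2)/2: j(log(2)/2) = -4.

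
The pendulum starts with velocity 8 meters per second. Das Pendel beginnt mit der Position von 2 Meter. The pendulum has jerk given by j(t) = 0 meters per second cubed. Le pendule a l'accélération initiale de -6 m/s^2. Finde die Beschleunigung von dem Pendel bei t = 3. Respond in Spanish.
Para resolver esto, necesitamos tomar 1 integral de nuestra ecuación de la sacudida j(t) = 0. Tomando ∫j(t)dt y aplicando a(0) = -6, encontramos a(t) = -6. De la ecuación de la aceleración a(t) = -6, sustituimos t = 3 para obtener a = -6.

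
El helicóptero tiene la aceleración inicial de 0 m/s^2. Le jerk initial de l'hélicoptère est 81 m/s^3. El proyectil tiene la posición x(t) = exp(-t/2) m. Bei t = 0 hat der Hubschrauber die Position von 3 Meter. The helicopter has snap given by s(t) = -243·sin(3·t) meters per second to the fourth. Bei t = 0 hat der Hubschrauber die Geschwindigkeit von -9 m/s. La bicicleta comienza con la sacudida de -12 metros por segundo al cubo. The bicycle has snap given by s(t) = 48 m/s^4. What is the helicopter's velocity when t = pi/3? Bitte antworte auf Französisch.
En partant du snap s(t) = -243·sin(3·t), nous prenons 3 intégrales. En intégrant le snap et en utilisant la condition initiale j(0) = 81, nous obtenons j(t) = 81·cos(3·t). En prenant ∫j(t)dt et en appliquant a(0) = 0, nous trouvons a(t) = 27·sin(3·t). En prenant ∫a(t)dt et en appliquant v(0) = -9, nous trouvons v(t) = -9·cos(3·t). En utilisant v(t) = -9·cos(3·t) et en substituant t = pi/3, nous trouvons v = 9.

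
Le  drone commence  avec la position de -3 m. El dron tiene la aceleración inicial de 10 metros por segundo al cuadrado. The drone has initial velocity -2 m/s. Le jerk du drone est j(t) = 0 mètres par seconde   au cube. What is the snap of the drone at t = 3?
Starting from jerk j(t) = 0, we take 1 derivative. Differentiating jerk, we get snap: s(t) = 0. We have snap s(t) = 0. Substituting t = 3: s(3) = 0.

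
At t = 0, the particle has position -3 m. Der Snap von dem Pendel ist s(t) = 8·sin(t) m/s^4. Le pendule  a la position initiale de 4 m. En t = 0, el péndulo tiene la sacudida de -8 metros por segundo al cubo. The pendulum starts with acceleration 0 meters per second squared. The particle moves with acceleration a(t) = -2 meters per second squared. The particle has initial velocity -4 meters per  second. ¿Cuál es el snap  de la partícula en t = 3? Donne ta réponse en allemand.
Um dies zu lösen, müssen wir 2 Ableitungen unserer Gleichung für die Beschleunigung a(t) = -2 nehmen. Die Ableitung von der Beschleunigung ergibt den Ruck: j(t) = 0. Durch Ableiten von dem Ruck erhalten wir den Snap: s(t) = 0. Mit s(t) = 0 und Einsetzen von t = 3, finden wir s = 0.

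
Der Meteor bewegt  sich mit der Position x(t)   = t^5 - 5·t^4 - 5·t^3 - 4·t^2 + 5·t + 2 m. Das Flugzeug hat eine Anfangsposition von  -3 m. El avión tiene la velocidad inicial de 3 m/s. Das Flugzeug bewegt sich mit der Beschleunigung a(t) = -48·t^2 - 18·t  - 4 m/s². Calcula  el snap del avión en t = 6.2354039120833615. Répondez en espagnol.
Debemos derivar nuestra ecuación de la aceleración a(t) = -48·t^2 - 18·t - 4 2 veces. Derivando la aceleración, obtenemos la sacudida: j(t) = -96·t - 18. La derivada de la sacudida da el snap: s(t) = -96. Usando s(t) = -96 y sustituyendo t = 6.2354039120833615, encontramos s = -96.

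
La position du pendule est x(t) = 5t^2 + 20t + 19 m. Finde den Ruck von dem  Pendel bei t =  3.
Um dies zu lösen, müssen wir 3 Ableitungen unserer Gleichung für die Position x(t) = 5·t^2 + 20·t + 19 nehmen. Mit d/dt von x(t) finden wir v(t) = 10·t + 20. Durch Ableiten von der Geschwindigkeit erhalten wir die Beschleunigung: a(t) = 10. Mit d/dt von a(t) finden wir j(t) = 0. Aus der Gleichung für den Ruck j(t) = 0, setzen wir t = 3 ein und erhalten j = 0.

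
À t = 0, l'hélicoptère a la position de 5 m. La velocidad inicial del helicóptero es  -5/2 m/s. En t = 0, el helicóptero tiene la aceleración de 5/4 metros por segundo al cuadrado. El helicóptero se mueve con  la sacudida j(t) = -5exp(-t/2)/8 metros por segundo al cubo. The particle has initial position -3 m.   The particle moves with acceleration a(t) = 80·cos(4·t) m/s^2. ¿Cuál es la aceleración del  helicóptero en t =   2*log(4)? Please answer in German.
Wir müssen das Integral unserer Gleichung für den Ruck j(t) = -5·exp(-t/2)/8 1-mal finden. Durch Integration von dem Ruck und Verwendung der Anfangsbedingung a(0) = 5/4, erhalten wir a(t) = 5·exp(-t/2)/4. Aus der Gleichung für die Beschleunigung a(t) = 5·exp(-t/2)/4, setzen wir t = 2*log(4) ein und erhalten a = 5/16.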